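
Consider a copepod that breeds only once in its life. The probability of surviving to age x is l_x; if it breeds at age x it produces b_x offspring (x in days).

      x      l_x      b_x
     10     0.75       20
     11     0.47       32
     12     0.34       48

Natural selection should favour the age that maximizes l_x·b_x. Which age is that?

12

Expected offspring if breeding at age x = l_x × b_x:
  age 10: 0.75 × 20 = 15.000
  age 11: 0.47 × 32 = 15.040
  age 12: 0.34 × 48 = 16.320
Maximum at age 12 (16.320).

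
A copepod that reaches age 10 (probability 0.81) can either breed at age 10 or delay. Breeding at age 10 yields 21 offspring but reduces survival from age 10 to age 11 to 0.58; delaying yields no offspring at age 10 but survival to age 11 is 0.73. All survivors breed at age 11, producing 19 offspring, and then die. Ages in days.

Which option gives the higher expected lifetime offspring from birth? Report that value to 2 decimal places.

25.94

breed at age 10: R₀ = 0.81 × (21 + 0.58 × 19) = 0.81 × 32.0200 = 25.9362
delay to age 11: R₀ = 0.81 × (0.73 × 19) = 0.81 × 13.8700 = 11.2347
Higher: breed at age 10 (25.9362).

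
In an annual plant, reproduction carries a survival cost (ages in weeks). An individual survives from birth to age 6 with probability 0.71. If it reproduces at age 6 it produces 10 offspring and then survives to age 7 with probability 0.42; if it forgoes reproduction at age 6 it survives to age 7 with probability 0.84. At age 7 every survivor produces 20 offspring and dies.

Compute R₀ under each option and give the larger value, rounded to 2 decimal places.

13.06

breed at age 6: R₀ = 0.71 × (10 + 0.42 × 20) = 0.71 × 18.4000 = 13.0640
delay to age 7: R₀ = 0.71 × (0.84 × 20) = 0.71 × 16.8000 = 11.9280
Higher: breed at age 6 (13.0640).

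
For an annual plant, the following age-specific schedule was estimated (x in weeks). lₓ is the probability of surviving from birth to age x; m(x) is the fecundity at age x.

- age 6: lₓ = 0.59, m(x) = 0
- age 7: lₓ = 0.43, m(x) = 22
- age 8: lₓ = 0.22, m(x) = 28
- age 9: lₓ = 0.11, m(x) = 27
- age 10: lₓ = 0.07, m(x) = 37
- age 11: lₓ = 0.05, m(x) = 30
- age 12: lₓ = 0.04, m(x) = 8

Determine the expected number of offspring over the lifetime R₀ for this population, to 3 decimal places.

23.000

R₀ = Σ lₓ m(x):
  age 6: 0.59 × 0 = 0.0000
  age 7: 0.43 × 22 = 9.4600
  age 8: 0.22 × 28 = 6.1600
  age 9: 0.11 × 27 = 2.9700
  age 10: 0.07 × 37 = 2.5900
  age 11: 0.05 × 30 = 1.5000
  age 12: 0.04 × 8 = 0.3200
R₀ = 0.0000 + 9.4600 + 6.1600 + 2.9700 + 2.5900 + 1.5000 + 0.3200 = 23.0000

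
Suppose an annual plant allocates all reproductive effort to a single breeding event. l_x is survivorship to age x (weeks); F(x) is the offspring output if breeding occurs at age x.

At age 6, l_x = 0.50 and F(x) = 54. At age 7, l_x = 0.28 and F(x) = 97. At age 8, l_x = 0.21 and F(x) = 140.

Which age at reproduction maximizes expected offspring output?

Expected offspring if breeding at age x = l_x × F(x):
  age 6: 0.50 × 54 = 27.000
  age 7: 0.28 × 97 = 27.160
  age 8: 0.21 × 140 = 29.400
Maximum at age 8 (29.400).

8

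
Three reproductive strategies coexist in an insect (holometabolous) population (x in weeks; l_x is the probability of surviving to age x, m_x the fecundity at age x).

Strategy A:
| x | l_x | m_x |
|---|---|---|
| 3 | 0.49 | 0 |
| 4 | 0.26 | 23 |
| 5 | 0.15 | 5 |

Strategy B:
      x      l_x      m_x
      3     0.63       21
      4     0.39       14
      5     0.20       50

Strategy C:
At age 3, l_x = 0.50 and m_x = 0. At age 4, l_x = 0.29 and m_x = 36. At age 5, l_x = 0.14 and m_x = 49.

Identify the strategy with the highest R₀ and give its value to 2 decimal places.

28.69

Strategy A: R₀ = 0.49×0 + 0.26×23 + 0.15×5 = 6.7300
Strategy B: R₀ = 0.63×21 + 0.39×14 + 0.20×50 = 28.6900
Strategy C: R₀ = 0.50×0 + 0.29×36 + 0.14×49 = 17.3000
Highest R₀: strategy B with 28.6900.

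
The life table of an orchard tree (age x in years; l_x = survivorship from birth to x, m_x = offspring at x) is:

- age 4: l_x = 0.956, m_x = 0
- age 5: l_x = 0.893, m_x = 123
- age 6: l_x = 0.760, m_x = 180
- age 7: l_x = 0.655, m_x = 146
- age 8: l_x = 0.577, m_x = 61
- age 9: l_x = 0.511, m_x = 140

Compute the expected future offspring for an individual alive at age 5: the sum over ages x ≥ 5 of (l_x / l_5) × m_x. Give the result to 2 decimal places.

502.81

l_5 = 0.893. Conditional survival from age 5 to x is l_x / l_5.
  x=5: (0.893/0.893) × 123 = 123.0000
  x=6: (0.760/0.893) × 180 = 153.1915
  x=7: (0.655/0.893) × 146 = 107.0885
  x=8: (0.577/0.893) × 61 = 39.4143
  x=9: (0.511/0.893) × 140 = 80.1120
Sum = 123.0000 + 153.1915 + 107.0885 + 39.4143 + 80.1120 = 502.8063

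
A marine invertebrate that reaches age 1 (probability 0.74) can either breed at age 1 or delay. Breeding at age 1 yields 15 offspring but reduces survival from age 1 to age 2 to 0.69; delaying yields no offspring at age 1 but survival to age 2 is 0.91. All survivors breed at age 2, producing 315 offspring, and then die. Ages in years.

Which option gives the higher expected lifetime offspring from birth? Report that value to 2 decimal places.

breed at age 1: R₀ = 0.74 × (15 + 0.69 × 315) = 0.74 × 232.3500 = 171.9390
delay to age 2: R₀ = 0.74 × (0.91 × 315) = 0.74 × 286.6500 = 212.1210
Higher: delay to age 2 (212.1210).

212.12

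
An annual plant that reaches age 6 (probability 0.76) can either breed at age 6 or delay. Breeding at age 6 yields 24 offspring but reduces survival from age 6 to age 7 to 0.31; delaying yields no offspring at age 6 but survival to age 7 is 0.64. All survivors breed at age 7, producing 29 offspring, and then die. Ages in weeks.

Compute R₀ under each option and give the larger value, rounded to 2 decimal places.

breed at age 6: R₀ = 0.76 × (24 + 0.31 × 29) = 0.76 × 32.9900 = 25.0724
delay to age 7: R₀ = 0.76 × (0.64 × 29) = 0.76 × 18.5600 = 14.1056
Higher: breed at age 6 (25.0724).

25.07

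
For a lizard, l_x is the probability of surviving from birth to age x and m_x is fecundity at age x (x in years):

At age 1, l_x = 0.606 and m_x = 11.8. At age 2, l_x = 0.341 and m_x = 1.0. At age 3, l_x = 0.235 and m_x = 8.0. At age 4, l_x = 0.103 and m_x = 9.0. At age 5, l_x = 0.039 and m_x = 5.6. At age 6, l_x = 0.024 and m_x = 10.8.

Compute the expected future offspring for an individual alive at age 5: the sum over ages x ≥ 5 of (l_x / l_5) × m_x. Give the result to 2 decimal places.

12.25

l_5 = 0.039. Conditional survival from age 5 to x is l_x / l_5.
  x=5: (0.039/0.039) × 5.6 = 5.6000
  x=6: (0.024/0.039) × 10.8 = 6.6462
Sum = 5.6000 + 6.6462 = 12.2462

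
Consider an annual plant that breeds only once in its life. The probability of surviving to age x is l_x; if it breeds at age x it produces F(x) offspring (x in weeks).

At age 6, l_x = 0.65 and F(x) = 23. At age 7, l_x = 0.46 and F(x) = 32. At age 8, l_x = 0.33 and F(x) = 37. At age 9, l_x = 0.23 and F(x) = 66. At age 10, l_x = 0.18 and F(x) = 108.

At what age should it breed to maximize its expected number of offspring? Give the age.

10

Expected offspring if breeding at age x = l_x × F(x):
  age 6: 0.65 × 23 = 14.950
  age 7: 0.46 × 32 = 14.720
  age 8: 0.33 × 37 = 12.210
  age 9: 0.23 × 66 = 15.180
  age 10: 0.18 × 108 = 19.440
Maximum at age 10 (19.440).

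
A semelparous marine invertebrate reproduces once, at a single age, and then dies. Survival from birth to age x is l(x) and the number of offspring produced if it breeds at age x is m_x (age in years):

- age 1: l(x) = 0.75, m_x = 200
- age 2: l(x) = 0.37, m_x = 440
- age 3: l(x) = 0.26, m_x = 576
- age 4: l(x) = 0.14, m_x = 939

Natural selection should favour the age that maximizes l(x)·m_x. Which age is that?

Expected offspring if breeding at age x = l(x) × m_x:
  age 1: 0.75 × 200 = 150.000
  age 2: 0.37 × 440 = 162.800
  age 3: 0.26 × 576 = 149.760
  age 4: 0.14 × 939 = 131.460
Maximum at age 2 (162.800).

2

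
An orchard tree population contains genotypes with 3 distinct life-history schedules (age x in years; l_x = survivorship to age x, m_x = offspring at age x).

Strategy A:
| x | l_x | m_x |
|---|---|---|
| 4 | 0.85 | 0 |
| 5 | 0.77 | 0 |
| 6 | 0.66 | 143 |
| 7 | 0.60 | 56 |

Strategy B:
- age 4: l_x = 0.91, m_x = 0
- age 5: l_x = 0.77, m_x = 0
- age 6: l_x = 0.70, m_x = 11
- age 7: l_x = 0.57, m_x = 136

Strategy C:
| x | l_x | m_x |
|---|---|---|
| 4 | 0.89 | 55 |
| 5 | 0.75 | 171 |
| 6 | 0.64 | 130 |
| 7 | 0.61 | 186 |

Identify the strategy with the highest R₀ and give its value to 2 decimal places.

373.86

Strategy A: R₀ = 0.85×0 + 0.77×0 + 0.66×143 + 0.60×56 = 127.9800
Strategy B: R₀ = 0.91×0 + 0.77×0 + 0.70×11 + 0.57×136 = 85.2200
Strategy C: R₀ = 0.89×55 + 0.75×171 + 0.64×130 + 0.61×186 = 373.8600
Highest R₀: strategy C with 373.8600.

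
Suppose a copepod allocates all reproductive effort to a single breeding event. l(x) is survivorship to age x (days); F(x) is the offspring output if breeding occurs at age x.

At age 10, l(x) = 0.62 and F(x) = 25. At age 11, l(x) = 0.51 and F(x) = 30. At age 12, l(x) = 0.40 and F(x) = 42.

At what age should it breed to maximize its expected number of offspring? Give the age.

12

Expected offspring if breeding at age x = l(x) × F(x):
  age 10: 0.62 × 25 = 15.500
  age 11: 0.51 × 30 = 15.300
  age 12: 0.40 × 42 = 16.800
Maximum at age 12 (16.800).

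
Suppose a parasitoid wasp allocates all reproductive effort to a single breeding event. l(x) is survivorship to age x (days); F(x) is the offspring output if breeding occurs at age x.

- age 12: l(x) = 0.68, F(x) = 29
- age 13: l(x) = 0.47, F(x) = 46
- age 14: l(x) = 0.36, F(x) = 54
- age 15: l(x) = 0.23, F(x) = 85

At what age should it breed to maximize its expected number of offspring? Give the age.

13

Expected offspring if breeding at age x = l(x) × F(x):
  age 12: 0.68 × 29 = 19.720
  age 13: 0.47 × 46 = 21.620
  age 14: 0.36 × 54 = 19.440
  age 15: 0.23 × 85 = 19.550
Maximum at age 13 (21.620).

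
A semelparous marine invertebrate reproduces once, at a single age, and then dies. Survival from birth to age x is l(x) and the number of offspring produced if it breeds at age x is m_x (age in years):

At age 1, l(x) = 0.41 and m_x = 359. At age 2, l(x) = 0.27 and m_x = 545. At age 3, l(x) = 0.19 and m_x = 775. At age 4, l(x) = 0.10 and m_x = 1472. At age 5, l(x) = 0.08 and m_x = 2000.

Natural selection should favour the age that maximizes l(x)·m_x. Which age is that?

Expected offspring if breeding at age x = l(x) × m_x:
  age 1: 0.41 × 359 = 147.190
  age 2: 0.27 × 545 = 147.150
  age 3: 0.19 × 775 = 147.250
  age 4: 0.10 × 1472 = 147.200
  age 5: 0.08 × 2000 = 160.000
Maximum at age 5 (160.000).

5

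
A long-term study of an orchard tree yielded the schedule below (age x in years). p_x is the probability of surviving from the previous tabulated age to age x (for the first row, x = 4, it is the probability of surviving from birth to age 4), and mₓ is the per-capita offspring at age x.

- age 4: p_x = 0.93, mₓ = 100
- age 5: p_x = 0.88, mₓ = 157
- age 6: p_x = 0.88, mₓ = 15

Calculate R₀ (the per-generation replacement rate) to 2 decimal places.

Survivorship from birth: l_x = p_4·p_5·…·p_x.
  l_4 = 0.93000
  l_5 = 0.81840
  l_6 = 0.72019
R₀ = Σ l_x mₓ:
  age 4: 0.93000 × 100 = 93.0000
  age 5: 0.81840 × 157 = 128.4888
  age 6: 0.72019 × 15 = 10.8028
R₀ = 93.0000 + 128.4888 + 10.8028 = 232.2917

232.29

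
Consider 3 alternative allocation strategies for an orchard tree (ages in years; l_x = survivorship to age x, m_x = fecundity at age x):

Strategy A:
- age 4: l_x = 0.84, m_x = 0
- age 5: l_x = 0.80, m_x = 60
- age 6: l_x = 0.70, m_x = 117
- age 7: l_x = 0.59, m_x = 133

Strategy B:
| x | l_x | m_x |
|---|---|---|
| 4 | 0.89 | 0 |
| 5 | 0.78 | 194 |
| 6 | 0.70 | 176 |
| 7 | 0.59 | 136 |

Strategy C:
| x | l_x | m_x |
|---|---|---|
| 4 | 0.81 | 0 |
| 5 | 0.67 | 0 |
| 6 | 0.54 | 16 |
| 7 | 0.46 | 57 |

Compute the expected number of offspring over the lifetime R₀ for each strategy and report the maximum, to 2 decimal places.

354.76

Strategy A: R₀ = 0.84×0 + 0.80×60 + 0.70×117 + 0.59×133 = 208.3700
Strategy B: R₀ = 0.89×0 + 0.78×194 + 0.70×176 + 0.59×136 = 354.7600
Strategy C: R₀ = 0.81×0 + 0.67×0 + 0.54×16 + 0.46×57 = 34.8600
Highest R₀: strategy B with 354.7600.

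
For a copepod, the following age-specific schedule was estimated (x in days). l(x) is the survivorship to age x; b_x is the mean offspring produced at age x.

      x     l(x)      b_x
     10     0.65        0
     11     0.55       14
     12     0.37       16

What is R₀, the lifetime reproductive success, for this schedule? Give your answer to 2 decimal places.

13.62

R₀ = Σ l(x) b_x:
  age 10: 0.65 × 0 = 0.0000
  age 11: 0.55 × 14 = 7.7000
  age 12: 0.37 × 16 = 5.9200
R₀ = 0.0000 + 7.7000 + 5.9200 = 13.6200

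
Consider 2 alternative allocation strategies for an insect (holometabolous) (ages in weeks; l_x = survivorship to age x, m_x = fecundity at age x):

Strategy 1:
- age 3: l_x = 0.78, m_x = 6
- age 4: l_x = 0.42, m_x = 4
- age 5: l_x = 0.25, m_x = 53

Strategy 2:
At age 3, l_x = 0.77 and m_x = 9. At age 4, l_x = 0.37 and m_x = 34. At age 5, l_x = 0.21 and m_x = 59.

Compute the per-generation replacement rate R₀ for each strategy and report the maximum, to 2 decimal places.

Strategy 1: R₀ = 0.78×6 + 0.42×4 + 0.25×53 = 19.6100
Strategy 2: R₀ = 0.77×9 + 0.37×34 + 0.21×59 = 31.9000
Highest R₀: strategy 2 with 31.9000.

31.90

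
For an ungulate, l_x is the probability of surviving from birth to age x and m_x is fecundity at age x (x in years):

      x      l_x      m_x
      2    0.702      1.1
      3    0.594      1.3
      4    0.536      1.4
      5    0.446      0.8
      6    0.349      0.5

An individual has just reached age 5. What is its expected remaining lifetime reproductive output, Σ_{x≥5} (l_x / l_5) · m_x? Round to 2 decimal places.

1.19

l_5 = 0.446. Conditional survival from age 5 to x is l_x / l_5.
  x=5: (0.446/0.446) × 0.8 = 0.8000
  x=6: (0.349/0.446) × 0.5 = 0.3913
Sum = 0.8000 + 0.3913 = 1.1913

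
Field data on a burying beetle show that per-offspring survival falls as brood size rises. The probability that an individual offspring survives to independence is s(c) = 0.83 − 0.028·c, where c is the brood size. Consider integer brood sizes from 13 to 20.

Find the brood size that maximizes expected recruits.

Expected recruits = c × s(c):
  c=13: 13 × 0.466 = 6.058
  c=14: 14 × 0.438 = 6.132
  c=15: 15 × 0.410 = 6.150
  c=16: 16 × 0.382 = 6.112
  c=17: 17 × 0.354 = 6.018
  c=18: 18 × 0.326 = 5.868
  c=19: 19 × 0.298 = 5.662
  c=20: 20 × 0.270 = 5.400
Maximum at c = 15 (6.150 recruits).

15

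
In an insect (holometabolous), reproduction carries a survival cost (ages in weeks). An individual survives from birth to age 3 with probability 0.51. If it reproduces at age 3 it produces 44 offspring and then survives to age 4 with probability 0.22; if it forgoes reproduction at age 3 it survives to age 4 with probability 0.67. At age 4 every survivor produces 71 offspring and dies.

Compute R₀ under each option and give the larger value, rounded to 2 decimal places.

breed at age 3: R₀ = 0.51 × (44 + 0.22 × 71) = 0.51 × 59.6200 = 30.4062
delay to age 4: R₀ = 0.51 × (0.67 × 71) = 0.51 × 47.5700 = 24.2607
Higher: breed at age 3 (30.4062).

30.41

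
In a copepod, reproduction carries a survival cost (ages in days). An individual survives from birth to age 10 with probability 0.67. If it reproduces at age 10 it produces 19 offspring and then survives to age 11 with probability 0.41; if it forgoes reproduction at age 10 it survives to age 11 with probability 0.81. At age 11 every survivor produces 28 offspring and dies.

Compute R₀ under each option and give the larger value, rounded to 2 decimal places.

20.42

breed at age 10: R₀ = 0.67 × (19 + 0.41 × 28) = 0.67 × 30.4800 = 20.4216
delay to age 11: R₀ = 0.67 × (0.81 × 28) = 0.67 × 22.6800 = 15.1956
Higher: breed at age 10 (20.4216).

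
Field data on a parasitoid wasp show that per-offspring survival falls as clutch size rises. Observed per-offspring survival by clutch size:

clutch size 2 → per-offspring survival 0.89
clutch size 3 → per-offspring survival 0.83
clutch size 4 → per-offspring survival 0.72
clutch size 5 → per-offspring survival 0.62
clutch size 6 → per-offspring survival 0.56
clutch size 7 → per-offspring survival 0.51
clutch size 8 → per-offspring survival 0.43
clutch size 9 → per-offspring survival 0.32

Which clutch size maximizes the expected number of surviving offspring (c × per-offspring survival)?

Expected surviving offspring = c × s(c):
  c=2: 2 × 0.89 = 1.780
  c=3: 3 × 0.83 = 2.490
  c=4: 4 × 0.72 = 2.880
  c=5: 5 × 0.62 = 3.100
  c=6: 6 × 0.56 = 3.360
  c=7: 7 × 0.51 = 3.570
  c=8: 8 × 0.43 = 3.440
  c=9: 9 × 0.32 = 2.880
Maximum at c = 7 (3.570 surviving offspring).

7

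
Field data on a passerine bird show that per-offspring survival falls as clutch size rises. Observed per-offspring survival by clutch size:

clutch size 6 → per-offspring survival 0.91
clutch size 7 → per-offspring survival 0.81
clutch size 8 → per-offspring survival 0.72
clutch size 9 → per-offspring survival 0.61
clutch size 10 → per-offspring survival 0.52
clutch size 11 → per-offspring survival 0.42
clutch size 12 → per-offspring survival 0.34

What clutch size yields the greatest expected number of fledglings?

Expected fledglings = c × s(c):
  c=6: 6 × 0.91 = 5.460
  c=7: 7 × 0.81 = 5.670
  c=8: 8 × 0.72 = 5.760
  c=9: 9 × 0.61 = 5.490
  c=10: 10 × 0.52 = 5.200
  c=11: 11 × 0.42 = 4.620
  c=12: 12 × 0.34 = 4.080
Maximum at c = 8 (5.760 fledglings).

8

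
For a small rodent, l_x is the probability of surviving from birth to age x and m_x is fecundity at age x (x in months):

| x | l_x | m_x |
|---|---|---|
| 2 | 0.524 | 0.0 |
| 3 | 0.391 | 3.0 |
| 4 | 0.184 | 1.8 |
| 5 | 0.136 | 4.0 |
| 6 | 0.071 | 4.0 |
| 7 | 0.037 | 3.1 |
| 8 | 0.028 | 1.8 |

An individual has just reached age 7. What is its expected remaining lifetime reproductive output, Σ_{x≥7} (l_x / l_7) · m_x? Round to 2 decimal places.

4.46

l_7 = 0.037. Conditional survival from age 7 to x is l_x / l_7.
  x=7: (0.037/0.037) × 3.1 = 3.1000
  x=8: (0.028/0.037) × 1.8 = 1.3622
Sum = 3.1000 + 1.3622 = 4.4622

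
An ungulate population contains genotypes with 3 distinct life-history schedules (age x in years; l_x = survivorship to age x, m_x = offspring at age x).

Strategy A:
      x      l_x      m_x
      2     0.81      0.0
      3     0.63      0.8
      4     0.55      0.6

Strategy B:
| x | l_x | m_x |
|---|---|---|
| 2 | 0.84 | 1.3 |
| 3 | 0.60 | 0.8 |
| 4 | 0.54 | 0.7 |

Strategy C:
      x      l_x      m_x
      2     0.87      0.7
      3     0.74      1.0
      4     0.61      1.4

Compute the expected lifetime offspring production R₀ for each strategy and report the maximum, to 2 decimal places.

Strategy A: R₀ = 0.81×0.0 + 0.63×0.8 + 0.55×0.6 = 0.8340
Strategy B: R₀ = 0.84×1.3 + 0.60×0.8 + 0.54×0.7 = 1.9500
Strategy C: R₀ = 0.87×0.7 + 0.74×1.0 + 0.61×1.4 = 2.2030
Highest R₀: strategy C with 2.2030.

2.20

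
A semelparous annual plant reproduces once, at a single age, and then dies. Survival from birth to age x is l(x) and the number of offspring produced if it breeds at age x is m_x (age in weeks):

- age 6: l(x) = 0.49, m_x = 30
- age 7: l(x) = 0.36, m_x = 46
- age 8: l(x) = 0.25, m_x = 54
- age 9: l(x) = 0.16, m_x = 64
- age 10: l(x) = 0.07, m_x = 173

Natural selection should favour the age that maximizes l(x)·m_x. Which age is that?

7

Expected offspring if breeding at age x = l(x) × m_x:
  age 6: 0.49 × 30 = 14.700
  age 7: 0.36 × 46 = 16.560
  age 8: 0.25 × 54 = 13.500
  age 9: 0.16 × 64 = 10.240
  age 10: 0.07 × 173 = 12.110
Maximum at age 7 (16.560).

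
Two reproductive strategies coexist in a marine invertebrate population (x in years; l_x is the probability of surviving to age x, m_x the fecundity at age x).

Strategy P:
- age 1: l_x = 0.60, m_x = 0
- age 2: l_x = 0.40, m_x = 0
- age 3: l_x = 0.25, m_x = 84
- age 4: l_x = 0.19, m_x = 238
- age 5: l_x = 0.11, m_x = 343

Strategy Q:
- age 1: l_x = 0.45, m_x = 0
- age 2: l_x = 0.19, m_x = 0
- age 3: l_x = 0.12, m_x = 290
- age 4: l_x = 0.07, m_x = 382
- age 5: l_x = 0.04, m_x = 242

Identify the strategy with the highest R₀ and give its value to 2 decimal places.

103.95

Strategy P: R₀ = 0.60×0 + 0.40×0 + 0.25×84 + 0.19×238 + 0.11×343 = 103.9500
Strategy Q: R₀ = 0.45×0 + 0.19×0 + 0.12×290 + 0.07×382 + 0.04×242 = 71.2200
Highest R₀: strategy P with 103.9500.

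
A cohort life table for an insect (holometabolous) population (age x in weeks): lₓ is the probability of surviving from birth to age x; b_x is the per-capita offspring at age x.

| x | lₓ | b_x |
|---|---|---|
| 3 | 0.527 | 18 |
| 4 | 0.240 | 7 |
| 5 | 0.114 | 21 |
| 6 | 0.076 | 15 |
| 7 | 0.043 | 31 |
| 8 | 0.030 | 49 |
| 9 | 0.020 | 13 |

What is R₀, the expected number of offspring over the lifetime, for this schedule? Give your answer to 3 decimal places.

R₀ = Σ lₓ b_x:
  age 3: 0.527 × 18 = 9.4860
  age 4: 0.240 × 7 = 1.6800
  age 5: 0.114 × 21 = 2.3940
  age 6: 0.076 × 15 = 1.1400
  age 7: 0.043 × 31 = 1.3330
  age 8: 0.030 × 49 = 1.4700
  age 9: 0.020 × 13 = 0.2600
R₀ = 9.4860 + 1.6800 + 2.3940 + 1.1400 + 1.3330 + 1.4700 + 0.2600 = 17.7630

17.763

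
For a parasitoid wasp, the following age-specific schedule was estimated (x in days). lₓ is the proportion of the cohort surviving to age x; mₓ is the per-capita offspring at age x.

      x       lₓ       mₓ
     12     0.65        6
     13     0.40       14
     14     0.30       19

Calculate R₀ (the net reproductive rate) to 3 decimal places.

15.200

R₀ = Σ lₓ mₓ:
  age 12: 0.65 × 6 = 3.9000
  age 13: 0.40 × 14 = 5.6000
  age 14: 0.30 × 19 = 5.7000
R₀ = 3.9000 + 5.6000 + 5.7000 = 15.2000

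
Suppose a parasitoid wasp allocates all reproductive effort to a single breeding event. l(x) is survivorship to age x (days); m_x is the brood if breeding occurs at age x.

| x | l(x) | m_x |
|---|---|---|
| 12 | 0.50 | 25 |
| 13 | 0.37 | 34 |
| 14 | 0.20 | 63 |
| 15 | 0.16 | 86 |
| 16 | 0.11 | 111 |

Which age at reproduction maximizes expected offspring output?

Expected offspring if breeding at age x = l(x) × m_x:
  age 12: 0.50 × 25 = 12.500
  age 13: 0.37 × 34 = 12.580
  age 14: 0.20 × 63 = 12.600
  age 15: 0.16 × 86 = 13.760
  age 16: 0.11 × 111 = 12.210
Maximum at age 15 (13.760).

15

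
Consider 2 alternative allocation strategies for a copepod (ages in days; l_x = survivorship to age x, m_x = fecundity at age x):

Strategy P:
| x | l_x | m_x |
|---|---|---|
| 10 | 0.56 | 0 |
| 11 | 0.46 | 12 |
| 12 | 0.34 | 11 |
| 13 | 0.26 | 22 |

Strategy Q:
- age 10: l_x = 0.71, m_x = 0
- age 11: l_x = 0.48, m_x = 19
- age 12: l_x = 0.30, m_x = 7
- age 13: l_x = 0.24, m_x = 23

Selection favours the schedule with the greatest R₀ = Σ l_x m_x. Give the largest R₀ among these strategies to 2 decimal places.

Strategy P: R₀ = 0.56×0 + 0.46×12 + 0.34×11 + 0.26×22 = 14.9800
Strategy Q: R₀ = 0.71×0 + 0.48×19 + 0.30×7 + 0.24×23 = 16.7400
Highest R₀: strategy Q with 16.7400.

16.74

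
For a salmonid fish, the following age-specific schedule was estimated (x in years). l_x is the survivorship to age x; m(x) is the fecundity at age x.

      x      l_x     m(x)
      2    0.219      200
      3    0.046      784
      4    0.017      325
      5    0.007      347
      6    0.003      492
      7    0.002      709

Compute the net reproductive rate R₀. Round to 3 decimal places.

90.712

R₀ = Σ l_x m(x):
  age 2: 0.219 × 200 = 43.8000
  age 3: 0.046 × 784 = 36.0640
  age 4: 0.017 × 325 = 5.5250
  age 5: 0.007 × 347 = 2.4290
  age 6: 0.003 × 492 = 1.4760
  age 7: 0.002 × 709 = 1.4180
R₀ = 43.8000 + 36.0640 + 5.5250 + 2.4290 + 1.4760 + 1.4180 = 90.7120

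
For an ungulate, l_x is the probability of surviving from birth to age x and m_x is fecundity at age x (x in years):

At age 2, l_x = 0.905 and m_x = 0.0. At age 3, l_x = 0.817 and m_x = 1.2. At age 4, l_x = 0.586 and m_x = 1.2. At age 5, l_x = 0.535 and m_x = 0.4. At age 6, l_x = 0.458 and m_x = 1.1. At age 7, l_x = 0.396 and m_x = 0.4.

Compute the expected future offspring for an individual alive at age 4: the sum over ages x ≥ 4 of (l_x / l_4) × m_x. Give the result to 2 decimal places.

2.70

l_4 = 0.586. Conditional survival from age 4 to x is l_x / l_4.
  x=4: (0.586/0.586) × 1.2 = 1.2000
  x=5: (0.535/0.586) × 0.4 = 0.3652
  x=6: (0.458/0.586) × 1.1 = 0.8597
  x=7: (0.396/0.586) × 0.4 = 0.2703
Sum = 1.2000 + 0.3652 + 0.8597 + 0.2703 = 2.6952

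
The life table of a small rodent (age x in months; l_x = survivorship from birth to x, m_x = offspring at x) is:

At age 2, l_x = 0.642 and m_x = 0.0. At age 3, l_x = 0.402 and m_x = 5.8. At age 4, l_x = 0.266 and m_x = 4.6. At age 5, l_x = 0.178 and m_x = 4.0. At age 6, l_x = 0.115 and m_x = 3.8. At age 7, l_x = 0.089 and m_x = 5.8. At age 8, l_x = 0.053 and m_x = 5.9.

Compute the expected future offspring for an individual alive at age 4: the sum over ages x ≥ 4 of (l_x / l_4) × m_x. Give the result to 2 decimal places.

l_4 = 0.266. Conditional survival from age 4 to x is l_x / l_4.
  x=4: (0.266/0.266) × 4.6 = 4.6000
  x=5: (0.178/0.266) × 4.0 = 2.6767
  x=6: (0.115/0.266) × 3.8 = 1.6429
  x=7: (0.089/0.266) × 5.8 = 1.9406
  x=8: (0.053/0.266) × 5.9 = 1.1756
Sum = 4.6000 + 2.6767 + 1.6429 + 1.9406 + 1.1756 = 12.0357

12.04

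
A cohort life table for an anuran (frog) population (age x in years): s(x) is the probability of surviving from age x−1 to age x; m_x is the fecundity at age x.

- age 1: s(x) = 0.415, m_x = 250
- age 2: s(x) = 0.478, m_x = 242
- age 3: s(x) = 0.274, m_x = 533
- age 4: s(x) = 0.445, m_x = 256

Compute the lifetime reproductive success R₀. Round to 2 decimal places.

186.92

Survivorship from birth: l_x = s_1·s_2·…·s_x.
  l_1 = 0.41500
  l_2 = 0.19837
  l_3 = 0.05435
  l_4 = 0.02419
R₀ = Σ l_x m_x:
  age 1: 0.41500 × 250 = 103.7500
  age 2: 0.19837 × 242 = 48.0055
  age 3: 0.05435 × 533 = 28.9686
  age 4: 0.02419 × 256 = 6.1926
R₀ = 103.7500 + 48.0055 + 28.9686 + 6.1926 = 186.9167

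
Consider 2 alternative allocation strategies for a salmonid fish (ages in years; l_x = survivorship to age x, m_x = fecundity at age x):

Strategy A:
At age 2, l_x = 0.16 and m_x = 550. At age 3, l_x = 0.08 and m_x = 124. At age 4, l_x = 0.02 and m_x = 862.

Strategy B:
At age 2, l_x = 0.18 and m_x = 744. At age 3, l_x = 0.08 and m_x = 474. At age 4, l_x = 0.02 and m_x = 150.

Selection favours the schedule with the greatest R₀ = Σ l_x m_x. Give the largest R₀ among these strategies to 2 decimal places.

Strategy A: R₀ = 0.16×550 + 0.08×124 + 0.02×862 = 115.1600
Strategy B: R₀ = 0.18×744 + 0.08×474 + 0.02×150 = 174.8400
Highest R₀: strategy B with 174.8400.

174.84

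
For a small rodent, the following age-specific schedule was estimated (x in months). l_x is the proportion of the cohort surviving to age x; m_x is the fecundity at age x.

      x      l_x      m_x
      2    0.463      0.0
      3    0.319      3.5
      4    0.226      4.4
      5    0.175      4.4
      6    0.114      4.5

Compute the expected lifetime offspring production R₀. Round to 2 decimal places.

R₀ = Σ l_x m_x:
  age 2: 0.463 × 0.0 = 0.0000
  age 3: 0.319 × 3.5 = 1.1165
  age 4: 0.226 × 4.4 = 0.9944
  age 5: 0.175 × 4.4 = 0.7700
  age 6: 0.114 × 4.5 = 0.5130
R₀ = 0.0000 + 1.1165 + 0.9944 + 0.7700 + 0.5130 = 3.3939

3.39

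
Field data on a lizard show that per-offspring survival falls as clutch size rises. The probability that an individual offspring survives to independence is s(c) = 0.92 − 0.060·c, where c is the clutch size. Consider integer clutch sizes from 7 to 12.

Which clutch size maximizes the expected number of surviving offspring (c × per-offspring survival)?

8

Expected surviving offspring = c × s(c):
  c=7: 7 × 0.500 = 3.500
  c=8: 8 × 0.440 = 3.520
  c=9: 9 × 0.380 = 3.420
  c=10: 10 × 0.320 = 3.200
  c=11: 11 × 0.260 = 2.860
  c=12: 12 × 0.200 = 2.400
Maximum at c = 8 (3.520 surviving offspring).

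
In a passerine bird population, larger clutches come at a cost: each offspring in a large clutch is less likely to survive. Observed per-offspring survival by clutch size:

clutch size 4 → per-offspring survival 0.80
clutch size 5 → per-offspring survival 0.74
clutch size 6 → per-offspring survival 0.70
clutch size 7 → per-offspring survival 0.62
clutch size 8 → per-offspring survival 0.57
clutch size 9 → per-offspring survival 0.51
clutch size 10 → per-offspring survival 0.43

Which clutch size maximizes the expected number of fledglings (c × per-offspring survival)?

Expected fledglings = c × s(c):
  c=4: 4 × 0.80 = 3.200
  c=5: 5 × 0.74 = 3.700
  c=6: 6 × 0.70 = 4.200
  c=7: 7 × 0.62 = 4.340
  c=8: 8 × 0.57 = 4.560
  c=9: 9 × 0.51 = 4.590
  c=10: 10 × 0.43 = 4.300
Maximum at c = 9 (4.590 fledglings).

9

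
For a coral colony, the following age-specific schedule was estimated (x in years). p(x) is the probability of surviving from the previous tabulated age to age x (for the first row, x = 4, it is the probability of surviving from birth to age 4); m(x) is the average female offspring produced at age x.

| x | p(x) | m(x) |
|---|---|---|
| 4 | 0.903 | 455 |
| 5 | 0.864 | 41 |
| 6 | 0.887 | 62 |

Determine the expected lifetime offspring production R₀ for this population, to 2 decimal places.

Survivorship from birth: l_x = p_4·p_5·…·p_x.
  l_4 = 0.90300
  l_5 = 0.78019
  l_6 = 0.69203
R₀ = Σ l_x m(x):
  age 4: 0.90300 × 455 = 410.8650
  age 5: 0.78019 × 41 = 31.9878
  age 6: 0.69203 × 62 = 42.9059
R₀ = 410.8650 + 31.9878 + 42.9059 = 485.7586

485.76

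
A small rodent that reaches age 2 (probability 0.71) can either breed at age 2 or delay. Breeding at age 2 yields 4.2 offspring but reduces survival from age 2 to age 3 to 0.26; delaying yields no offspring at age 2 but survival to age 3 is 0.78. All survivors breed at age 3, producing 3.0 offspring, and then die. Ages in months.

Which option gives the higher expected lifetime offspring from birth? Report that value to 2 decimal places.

breed at age 2: R₀ = 0.71 × (4.2 + 0.26 × 3.0) = 0.71 × 4.9800 = 3.5358
delay to age 3: R₀ = 0.71 × (0.78 × 3.0) = 0.71 × 2.3400 = 1.6614
Higher: breed at age 2 (3.5358).

3.54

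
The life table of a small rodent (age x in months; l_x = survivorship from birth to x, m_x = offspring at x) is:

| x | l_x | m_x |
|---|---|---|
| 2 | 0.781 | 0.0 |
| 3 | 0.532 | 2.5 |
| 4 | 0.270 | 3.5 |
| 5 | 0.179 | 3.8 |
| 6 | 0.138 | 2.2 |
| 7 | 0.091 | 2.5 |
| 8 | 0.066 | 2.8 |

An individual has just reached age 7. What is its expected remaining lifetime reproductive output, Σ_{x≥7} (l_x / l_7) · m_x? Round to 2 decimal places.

4.53

l_7 = 0.091. Conditional survival from age 7 to x is l_x / l_7.
  x=7: (0.091/0.091) × 2.5 = 2.5000
  x=8: (0.066/0.091) × 2.8 = 2.0308
Sum = 2.5000 + 2.0308 = 4.5308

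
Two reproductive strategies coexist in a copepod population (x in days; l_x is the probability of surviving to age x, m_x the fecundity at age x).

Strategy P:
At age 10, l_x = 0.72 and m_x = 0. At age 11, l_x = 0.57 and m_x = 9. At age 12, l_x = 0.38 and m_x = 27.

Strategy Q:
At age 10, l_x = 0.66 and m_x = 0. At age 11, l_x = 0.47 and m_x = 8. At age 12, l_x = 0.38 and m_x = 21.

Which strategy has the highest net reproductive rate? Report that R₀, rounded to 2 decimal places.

Strategy P: R₀ = 0.72×0 + 0.57×9 + 0.38×27 = 15.3900
Strategy Q: R₀ = 0.66×0 + 0.47×8 + 0.38×21 = 11.7400
Highest R₀: strategy P with 15.3900.

15.39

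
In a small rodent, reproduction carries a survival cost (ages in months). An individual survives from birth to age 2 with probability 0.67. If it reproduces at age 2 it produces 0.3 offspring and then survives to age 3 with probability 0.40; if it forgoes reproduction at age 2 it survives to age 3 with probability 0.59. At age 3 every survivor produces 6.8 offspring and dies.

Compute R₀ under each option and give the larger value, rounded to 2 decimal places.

breed at age 2: R₀ = 0.67 × (0.3 + 0.40 × 6.8) = 0.67 × 3.0200 = 2.0234
delay to age 3: R₀ = 0.67 × (0.59 × 6.8) = 0.67 × 4.0120 = 2.6880
Higher: delay to age 3 (2.6880).

2.69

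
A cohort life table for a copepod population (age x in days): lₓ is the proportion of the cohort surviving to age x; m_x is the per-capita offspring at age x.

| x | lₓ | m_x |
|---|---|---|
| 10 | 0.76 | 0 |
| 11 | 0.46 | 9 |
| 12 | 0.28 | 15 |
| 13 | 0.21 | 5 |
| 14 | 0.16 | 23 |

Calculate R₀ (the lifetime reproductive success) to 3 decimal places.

R₀ = Σ lₓ m_x:
  age 10: 0.76 × 0 = 0.0000
  age 11: 0.46 × 9 = 4.1400
  age 12: 0.28 × 15 = 4.2000
  age 13: 0.21 × 5 = 1.0500
  age 14: 0.16 × 23 = 3.6800
R₀ = 0.0000 + 4.1400 + 4.2000 + 1.0500 + 3.6800 = 13.0700

13.070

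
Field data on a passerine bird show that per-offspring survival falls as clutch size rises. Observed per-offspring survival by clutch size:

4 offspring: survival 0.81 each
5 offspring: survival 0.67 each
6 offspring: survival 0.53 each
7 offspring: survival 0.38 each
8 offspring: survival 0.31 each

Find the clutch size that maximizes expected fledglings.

5

Expected fledglings = c × s(c):
  c=4: 4 × 0.81 = 3.240
  c=5: 5 × 0.67 = 3.350
  c=6: 6 × 0.53 = 3.180
  c=7: 7 × 0.38 = 2.660
  c=8: 8 × 0.31 = 2.480
Maximum at c = 5 (3.350 fledglings).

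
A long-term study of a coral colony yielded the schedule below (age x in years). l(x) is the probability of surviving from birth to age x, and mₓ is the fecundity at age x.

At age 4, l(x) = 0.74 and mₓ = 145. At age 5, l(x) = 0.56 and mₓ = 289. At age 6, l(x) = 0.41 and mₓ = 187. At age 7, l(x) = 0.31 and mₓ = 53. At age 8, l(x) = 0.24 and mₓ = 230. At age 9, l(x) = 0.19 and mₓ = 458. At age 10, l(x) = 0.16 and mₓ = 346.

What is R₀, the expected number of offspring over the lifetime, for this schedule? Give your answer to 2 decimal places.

R₀ = Σ l(x) mₓ:
  age 4: 0.74 × 145 = 107.3000
  age 5: 0.56 × 289 = 161.8400
  age 6: 0.41 × 187 = 76.6700
  age 7: 0.31 × 53 = 16.4300
  age 8: 0.24 × 230 = 55.2000
  age 9: 0.19 × 458 = 87.0200
  age 10: 0.16 × 346 = 55.3600
R₀ = 107.3000 + 161.8400 + 76.6700 + 16.4300 + 55.2000 + 87.0200 + 55.3600 = 559.8200

559.82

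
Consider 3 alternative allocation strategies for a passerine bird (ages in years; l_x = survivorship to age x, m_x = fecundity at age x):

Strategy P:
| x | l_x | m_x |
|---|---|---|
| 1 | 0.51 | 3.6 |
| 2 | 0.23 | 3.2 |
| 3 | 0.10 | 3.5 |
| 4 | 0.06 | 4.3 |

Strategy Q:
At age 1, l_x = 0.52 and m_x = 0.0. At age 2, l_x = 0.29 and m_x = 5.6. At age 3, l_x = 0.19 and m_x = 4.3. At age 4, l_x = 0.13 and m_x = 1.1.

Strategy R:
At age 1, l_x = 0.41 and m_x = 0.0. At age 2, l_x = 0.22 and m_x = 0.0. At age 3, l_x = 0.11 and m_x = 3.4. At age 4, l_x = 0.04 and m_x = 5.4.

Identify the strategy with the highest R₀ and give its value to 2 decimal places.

3.18

Strategy P: R₀ = 0.51×3.6 + 0.23×3.2 + 0.10×3.5 + 0.06×4.3 = 3.1800
Strategy Q: R₀ = 0.52×0.0 + 0.29×5.6 + 0.19×4.3 + 0.13×1.1 = 2.5840
Strategy R: R₀ = 0.41×0.0 + 0.22×0.0 + 0.11×3.4 + 0.04×5.4 = 0.5900
Highest R₀: strategy P with 3.1800.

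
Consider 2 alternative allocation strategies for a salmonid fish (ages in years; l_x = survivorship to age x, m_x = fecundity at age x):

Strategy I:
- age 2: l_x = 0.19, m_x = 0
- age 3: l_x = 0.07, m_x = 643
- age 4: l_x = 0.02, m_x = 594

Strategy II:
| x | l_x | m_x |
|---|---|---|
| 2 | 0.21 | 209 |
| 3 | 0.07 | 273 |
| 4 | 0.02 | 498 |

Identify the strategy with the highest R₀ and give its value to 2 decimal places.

Strategy I: R₀ = 0.19×0 + 0.07×643 + 0.02×594 = 56.8900
Strategy II: R₀ = 0.21×209 + 0.07×273 + 0.02×498 = 72.9600
Highest R₀: strategy II with 72.9600.

72.96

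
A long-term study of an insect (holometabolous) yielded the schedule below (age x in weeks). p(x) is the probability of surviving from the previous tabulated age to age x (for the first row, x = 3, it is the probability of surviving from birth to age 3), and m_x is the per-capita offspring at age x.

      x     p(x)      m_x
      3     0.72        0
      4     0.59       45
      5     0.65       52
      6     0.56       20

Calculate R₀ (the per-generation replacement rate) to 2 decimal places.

36.57

Survivorship from birth: l_x = p_3·p_4·…·p_x.
  l_3 = 0.72000
  l_4 = 0.42480
  l_5 = 0.27612
  l_6 = 0.15463
R₀ = Σ l_x m_x:
  age 3: 0.72000 × 0 = 0.0000
  age 4: 0.42480 × 45 = 19.1160
  age 5: 0.27612 × 52 = 14.3582
  age 6: 0.15463 × 20 = 3.0926
R₀ = 0.0000 + 19.1160 + 14.3582 + 3.0926 = 36.5668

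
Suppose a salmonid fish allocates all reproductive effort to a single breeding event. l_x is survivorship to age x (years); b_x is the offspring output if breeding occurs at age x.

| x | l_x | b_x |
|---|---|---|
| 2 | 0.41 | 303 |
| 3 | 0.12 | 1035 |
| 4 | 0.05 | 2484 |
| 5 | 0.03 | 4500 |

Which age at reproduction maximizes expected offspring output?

5

Expected offspring if breeding at age x = l_x × b_x:
  age 2: 0.41 × 303 = 124.230
  age 3: 0.12 × 1035 = 124.200
  age 4: 0.05 × 2484 = 124.200
  age 5: 0.03 × 4500 = 135.000
Maximum at age 5 (135.000).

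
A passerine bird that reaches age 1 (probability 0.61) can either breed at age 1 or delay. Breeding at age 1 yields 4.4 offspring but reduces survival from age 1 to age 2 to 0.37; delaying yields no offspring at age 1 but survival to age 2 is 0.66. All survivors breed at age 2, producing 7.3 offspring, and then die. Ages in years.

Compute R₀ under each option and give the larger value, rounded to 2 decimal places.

breed at age 1: R₀ = 0.61 × (4.4 + 0.37 × 7.3) = 0.61 × 7.1010 = 4.3316
delay to age 2: R₀ = 0.61 × (0.66 × 7.3) = 0.61 × 4.8180 = 2.9390
Higher: breed at age 1 (4.3316).

4.33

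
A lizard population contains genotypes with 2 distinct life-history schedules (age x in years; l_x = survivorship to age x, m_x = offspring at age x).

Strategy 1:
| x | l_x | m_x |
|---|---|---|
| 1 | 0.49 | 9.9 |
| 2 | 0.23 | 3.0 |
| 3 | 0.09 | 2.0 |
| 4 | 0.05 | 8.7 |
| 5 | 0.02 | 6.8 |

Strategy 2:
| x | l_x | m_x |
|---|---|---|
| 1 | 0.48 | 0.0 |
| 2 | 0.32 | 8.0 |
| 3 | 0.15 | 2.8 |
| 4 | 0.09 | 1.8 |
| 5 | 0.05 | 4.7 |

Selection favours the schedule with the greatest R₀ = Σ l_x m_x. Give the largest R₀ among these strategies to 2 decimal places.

6.29

Strategy 1: R₀ = 0.49×9.9 + 0.23×3.0 + 0.09×2.0 + 0.05×8.7 + 0.02×6.8 = 6.2920
Strategy 2: R₀ = 0.48×0.0 + 0.32×8.0 + 0.15×2.8 + 0.09×1.8 + 0.05×4.7 = 3.3770
Highest R₀: strategy 1 with 6.2920.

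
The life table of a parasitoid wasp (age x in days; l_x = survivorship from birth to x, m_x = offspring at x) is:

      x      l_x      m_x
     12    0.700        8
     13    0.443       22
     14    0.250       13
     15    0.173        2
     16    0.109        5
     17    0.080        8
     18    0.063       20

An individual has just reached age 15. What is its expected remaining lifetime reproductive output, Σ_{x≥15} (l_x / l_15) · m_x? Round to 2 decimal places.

16.13

l_15 = 0.173. Conditional survival from age 15 to x is l_x / l_15.
  x=15: (0.173/0.173) × 2 = 2.0000
  x=16: (0.109/0.173) × 5 = 3.1503
  x=17: (0.080/0.173) × 8 = 3.6994
  x=18: (0.063/0.173) × 20 = 7.2832
Sum = 2.0000 + 3.1503 + 3.6994 + 7.2832 = 16.1329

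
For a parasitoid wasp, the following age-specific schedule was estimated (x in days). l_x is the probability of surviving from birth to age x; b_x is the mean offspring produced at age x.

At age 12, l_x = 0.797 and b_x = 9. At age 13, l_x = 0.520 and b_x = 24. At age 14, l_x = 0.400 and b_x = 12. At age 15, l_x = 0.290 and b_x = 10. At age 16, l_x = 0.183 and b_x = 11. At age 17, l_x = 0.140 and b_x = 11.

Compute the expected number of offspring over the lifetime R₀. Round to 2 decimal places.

R₀ = Σ l_x b_x:
  age 12: 0.797 × 9 = 7.1730
  age 13: 0.520 × 24 = 12.4800
  age 14: 0.400 × 12 = 4.8000
  age 15: 0.290 × 10 = 2.9000
  age 16: 0.183 × 11 = 2.0130
  age 17: 0.140 × 11 = 1.5400
R₀ = 7.1730 + 12.4800 + 4.8000 + 2.9000 + 2.0130 + 1.5400 = 30.9060

30.91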